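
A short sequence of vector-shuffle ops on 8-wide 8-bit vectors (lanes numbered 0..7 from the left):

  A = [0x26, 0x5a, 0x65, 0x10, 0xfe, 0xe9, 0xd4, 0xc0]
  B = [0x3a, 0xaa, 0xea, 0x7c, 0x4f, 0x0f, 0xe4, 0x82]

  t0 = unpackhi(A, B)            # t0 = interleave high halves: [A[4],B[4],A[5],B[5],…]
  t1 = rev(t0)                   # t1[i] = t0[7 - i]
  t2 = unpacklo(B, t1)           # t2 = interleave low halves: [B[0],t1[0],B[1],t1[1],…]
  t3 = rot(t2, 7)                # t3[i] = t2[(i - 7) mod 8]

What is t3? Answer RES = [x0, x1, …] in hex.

RES = [0x82, 0xaa, 0xc0, 0xea, 0xe4, 0x7c, 0xd4, 0x3a]

→ t0 |fe|4f|e9|0f|d4|e4|c0|82|
→ t1 |82|c0|e4|d4|0f|e9|4f|fe|
→ t2 |3a|82|aa|c0|ea|e4|7c|d4|
→ t3 |82|aa|c0|ea|e4|7c|d4|3a|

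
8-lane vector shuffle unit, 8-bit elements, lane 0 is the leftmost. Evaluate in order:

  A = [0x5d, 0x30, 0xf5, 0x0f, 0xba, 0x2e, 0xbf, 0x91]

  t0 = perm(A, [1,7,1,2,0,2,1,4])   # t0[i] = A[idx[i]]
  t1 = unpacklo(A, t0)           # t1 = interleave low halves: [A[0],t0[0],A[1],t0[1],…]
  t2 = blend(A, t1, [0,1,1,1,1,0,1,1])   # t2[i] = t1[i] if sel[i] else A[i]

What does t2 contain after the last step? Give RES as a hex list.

RES = [0x5d, 0x30, 0x30, 0x91, 0xf5, 0x2e, 0x0f, 0xf5]

t0 = [0x30, 0x91, 0x30, 0xf5, 0x5d, 0xf5, 0x30, 0xba]
t1 = [0x5d, 0x30, 0x30, 0x91, 0xf5, 0x30, 0x0f, 0xf5]
t2 = [0x5d, 0x30, 0x30, 0x91, 0xf5, 0x2e, 0x0f, 0xf5]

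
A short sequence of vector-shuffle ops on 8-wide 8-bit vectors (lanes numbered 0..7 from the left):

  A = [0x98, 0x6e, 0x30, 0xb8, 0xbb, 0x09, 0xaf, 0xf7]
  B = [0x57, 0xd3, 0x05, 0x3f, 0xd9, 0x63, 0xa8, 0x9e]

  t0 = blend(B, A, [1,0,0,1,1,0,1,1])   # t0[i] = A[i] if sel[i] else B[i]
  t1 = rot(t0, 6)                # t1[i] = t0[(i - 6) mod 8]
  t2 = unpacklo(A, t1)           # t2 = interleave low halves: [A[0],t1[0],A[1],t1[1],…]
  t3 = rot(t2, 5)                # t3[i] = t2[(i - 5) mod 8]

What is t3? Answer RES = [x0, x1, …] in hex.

RES = [0xb8, 0x30, 0xbb, 0xb8, 0x63, 0x98, 0x05, 0x6e]

→ t0 |98|d3|05|b8|bb|63|af|f7|
→ t1 |05|b8|bb|63|af|f7|98|d3|
→ t2 |98|05|6e|b8|30|bb|b8|63|
→ t3 |b8|30|bb|b8|63|98|05|6e|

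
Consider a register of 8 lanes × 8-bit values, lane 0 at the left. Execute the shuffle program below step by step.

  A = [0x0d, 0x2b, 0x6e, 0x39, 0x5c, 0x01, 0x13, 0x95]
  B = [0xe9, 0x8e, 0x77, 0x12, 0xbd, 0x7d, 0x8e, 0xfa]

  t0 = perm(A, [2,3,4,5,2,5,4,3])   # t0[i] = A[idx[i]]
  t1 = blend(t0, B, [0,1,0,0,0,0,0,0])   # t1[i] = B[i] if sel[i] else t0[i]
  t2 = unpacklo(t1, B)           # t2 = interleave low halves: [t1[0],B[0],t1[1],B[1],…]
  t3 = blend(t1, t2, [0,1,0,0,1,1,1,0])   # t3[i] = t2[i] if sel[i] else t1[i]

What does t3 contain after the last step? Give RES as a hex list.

  t0: 6e 39 5c 01 6e 01 5c 39
  t1: 6e 8e 5c 01 6e 01 5c 39
  t2: 6e e9 8e 8e 5c 77 01 12
  t3: 6e e9 5c 01 5c 77 01 39

RES = [0x6e, 0xe9, 0x5c, 0x01, 0x5c, 0x77, 0x01, 0x39]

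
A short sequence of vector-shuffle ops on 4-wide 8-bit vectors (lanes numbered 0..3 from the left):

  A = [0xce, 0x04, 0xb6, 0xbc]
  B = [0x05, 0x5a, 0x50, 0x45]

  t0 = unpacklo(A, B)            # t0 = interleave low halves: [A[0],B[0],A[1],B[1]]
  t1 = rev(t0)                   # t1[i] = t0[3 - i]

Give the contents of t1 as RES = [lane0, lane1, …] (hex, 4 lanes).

  t0: ce 05 04 5a
  t1: 5a 04 05 ce

RES = [0x5a, 0x04, 0x05, 0xce]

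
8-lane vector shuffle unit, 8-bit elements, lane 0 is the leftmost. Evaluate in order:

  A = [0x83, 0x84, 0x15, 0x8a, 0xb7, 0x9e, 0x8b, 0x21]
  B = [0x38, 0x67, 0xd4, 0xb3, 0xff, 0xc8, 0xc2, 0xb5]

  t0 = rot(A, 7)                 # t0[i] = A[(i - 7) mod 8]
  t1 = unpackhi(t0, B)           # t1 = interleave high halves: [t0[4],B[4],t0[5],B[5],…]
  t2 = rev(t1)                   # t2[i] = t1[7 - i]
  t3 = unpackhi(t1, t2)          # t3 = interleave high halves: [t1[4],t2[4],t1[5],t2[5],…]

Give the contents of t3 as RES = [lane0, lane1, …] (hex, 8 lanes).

RES = [ 0x21  0xc8  0xc2  0x8b  0x83  0xff  0xb5  0x9e ]

t0 = [0x84, 0x15, 0x8a, 0xb7, 0x9e, 0x8b, 0x21, 0x83]
t1 = [0x9e, 0xff, 0x8b, 0xc8, 0x21, 0xc2, 0x83, 0xb5]
t2 = [0xb5, 0x83, 0xc2, 0x21, 0xc8, 0x8b, 0xff, 0x9e]
t3 = [0x21, 0xc8, 0xc2, 0x8b, 0x83, 0xff, 0xb5, 0x9e]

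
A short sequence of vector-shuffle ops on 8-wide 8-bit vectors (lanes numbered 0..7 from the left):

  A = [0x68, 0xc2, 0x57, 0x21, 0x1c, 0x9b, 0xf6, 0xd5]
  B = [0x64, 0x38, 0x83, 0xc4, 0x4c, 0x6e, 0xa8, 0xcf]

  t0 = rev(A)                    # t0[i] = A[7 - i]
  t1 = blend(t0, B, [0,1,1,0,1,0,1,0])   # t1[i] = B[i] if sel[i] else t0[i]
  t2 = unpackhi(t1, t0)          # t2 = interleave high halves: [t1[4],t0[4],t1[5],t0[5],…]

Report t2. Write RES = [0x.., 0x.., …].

RES = [ 0x4c  0x21  0x57  0x57  0xa8  0xc2  0x68  0x68 ]

t0 = [0xd5, 0xf6, 0x9b, 0x1c, 0x21, 0x57, 0xc2, 0x68]
t1 = [0xd5, 0x38, 0x83, 0x1c, 0x4c, 0x57, 0xa8, 0x68]
t2 = [0x4c, 0x21, 0x57, 0x57, 0xa8, 0xc2, 0x68, 0x68]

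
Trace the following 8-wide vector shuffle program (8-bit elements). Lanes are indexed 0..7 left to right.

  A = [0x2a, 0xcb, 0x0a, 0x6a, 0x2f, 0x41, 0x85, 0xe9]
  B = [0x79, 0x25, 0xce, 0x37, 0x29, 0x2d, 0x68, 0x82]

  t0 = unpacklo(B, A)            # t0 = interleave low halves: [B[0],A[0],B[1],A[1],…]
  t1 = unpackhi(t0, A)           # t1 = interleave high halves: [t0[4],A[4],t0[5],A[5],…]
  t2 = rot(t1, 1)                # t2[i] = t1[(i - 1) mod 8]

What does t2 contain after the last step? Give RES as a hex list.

RES = [0xe9, 0xce, 0x2f, 0x0a, 0x41, 0x37, 0x85, 0x6a]

t0 = [0x79, 0x2a, 0x25, 0xcb, 0xce, 0x0a, 0x37, 0x6a]
t1 = [0xce, 0x2f, 0x0a, 0x41, 0x37, 0x85, 0x6a, 0xe9]
t2 = [0xe9, 0xce, 0x2f, 0x0a, 0x41, 0x37, 0x85, 0x6a]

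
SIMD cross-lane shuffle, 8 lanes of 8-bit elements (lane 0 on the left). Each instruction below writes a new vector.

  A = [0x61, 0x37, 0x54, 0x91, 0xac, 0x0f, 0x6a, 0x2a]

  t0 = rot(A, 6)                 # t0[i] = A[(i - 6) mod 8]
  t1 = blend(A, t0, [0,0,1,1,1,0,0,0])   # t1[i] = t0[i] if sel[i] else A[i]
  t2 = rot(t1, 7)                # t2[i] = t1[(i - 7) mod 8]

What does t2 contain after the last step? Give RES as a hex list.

RES = [0x37, 0xac, 0x0f, 0x6a, 0x0f, 0x6a, 0x2a, 0x61]

  t0: 54 91 ac 0f 6a 2a 61 37
  t1: 61 37 ac 0f 6a 0f 6a 2a
  t2: 37 ac 0f 6a 0f 6a 2a 61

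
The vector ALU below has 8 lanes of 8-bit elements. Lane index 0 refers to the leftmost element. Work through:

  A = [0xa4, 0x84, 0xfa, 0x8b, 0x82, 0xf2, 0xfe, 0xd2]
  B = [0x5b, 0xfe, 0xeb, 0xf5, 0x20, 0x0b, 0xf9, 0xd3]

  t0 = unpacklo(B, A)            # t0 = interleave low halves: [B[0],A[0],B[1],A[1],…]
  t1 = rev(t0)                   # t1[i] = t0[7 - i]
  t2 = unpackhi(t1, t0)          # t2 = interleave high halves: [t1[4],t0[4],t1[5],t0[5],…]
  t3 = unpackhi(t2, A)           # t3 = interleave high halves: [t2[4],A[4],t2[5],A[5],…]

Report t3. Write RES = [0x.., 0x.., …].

→ t0 |5b|a4|fe|84|eb|fa|f5|8b|
→ t1 |8b|f5|fa|eb|84|fe|a4|5b|
→ t2 |84|eb|fe|fa|a4|f5|5b|8b|
→ t3 |a4|82|f5|f2|5b|fe|8b|d2|

RES = [ 0xa4  0x82  0xf5  0xf2  0x5b  0xfe  0x8b  0xd2 ]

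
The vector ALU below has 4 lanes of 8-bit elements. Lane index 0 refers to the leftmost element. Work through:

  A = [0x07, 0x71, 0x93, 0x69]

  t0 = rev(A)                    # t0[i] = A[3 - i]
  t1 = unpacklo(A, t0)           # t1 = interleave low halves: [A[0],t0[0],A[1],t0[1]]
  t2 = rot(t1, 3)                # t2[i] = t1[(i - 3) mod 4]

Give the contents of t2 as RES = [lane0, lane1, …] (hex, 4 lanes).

RES = [ 0x69  0x71  0x93  0x07 ]

  t0: 69 93 71 07
  t1: 07 69 71 93
  t2: 69 71 93 07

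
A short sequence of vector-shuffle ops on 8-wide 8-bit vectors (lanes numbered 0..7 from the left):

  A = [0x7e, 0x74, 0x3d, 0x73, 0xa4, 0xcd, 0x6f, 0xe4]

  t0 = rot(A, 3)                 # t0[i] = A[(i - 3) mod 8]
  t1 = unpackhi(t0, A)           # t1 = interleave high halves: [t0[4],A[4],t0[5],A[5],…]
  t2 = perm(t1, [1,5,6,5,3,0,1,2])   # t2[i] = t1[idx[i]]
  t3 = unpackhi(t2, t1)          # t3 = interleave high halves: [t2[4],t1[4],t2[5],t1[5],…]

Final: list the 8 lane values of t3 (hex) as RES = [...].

  t0: cd 6f e4 7e 74 3d 73 a4
  t1: 74 a4 3d cd 73 6f a4 e4
  t2: a4 6f a4 6f cd 74 a4 3d
  t3: cd 73 74 6f a4 a4 3d e4

RES = [0xcd, 0x73, 0x74, 0x6f, 0xa4, 0xa4, 0x3d, 0xe4]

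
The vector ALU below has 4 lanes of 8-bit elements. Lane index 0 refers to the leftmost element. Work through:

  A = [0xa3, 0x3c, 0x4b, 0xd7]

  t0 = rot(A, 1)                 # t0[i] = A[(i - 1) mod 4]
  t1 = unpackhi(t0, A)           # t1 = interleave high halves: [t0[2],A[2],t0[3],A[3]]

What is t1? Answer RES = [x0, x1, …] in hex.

RES = [ 0x3c  0x4b  0x4b  0xd7 ]

t0 = [0xd7, 0xa3, 0x3c, 0x4b]
t1 = [0x3c, 0x4b, 0x4b, 0xd7]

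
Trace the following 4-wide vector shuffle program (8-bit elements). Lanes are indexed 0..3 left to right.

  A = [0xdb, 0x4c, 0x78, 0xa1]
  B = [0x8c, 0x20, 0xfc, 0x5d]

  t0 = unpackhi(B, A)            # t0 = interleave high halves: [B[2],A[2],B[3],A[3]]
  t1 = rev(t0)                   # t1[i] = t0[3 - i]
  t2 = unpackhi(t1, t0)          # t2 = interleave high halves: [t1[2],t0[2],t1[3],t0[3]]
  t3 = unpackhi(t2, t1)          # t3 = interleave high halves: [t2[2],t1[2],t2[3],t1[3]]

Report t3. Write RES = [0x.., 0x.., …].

RES = [ 0xfc  0x78  0xa1  0xfc ]

  t0: fc 78 5d a1
  t1: a1 5d 78 fc
  t2: 78 5d fc a1
  t3: fc 78 a1 fc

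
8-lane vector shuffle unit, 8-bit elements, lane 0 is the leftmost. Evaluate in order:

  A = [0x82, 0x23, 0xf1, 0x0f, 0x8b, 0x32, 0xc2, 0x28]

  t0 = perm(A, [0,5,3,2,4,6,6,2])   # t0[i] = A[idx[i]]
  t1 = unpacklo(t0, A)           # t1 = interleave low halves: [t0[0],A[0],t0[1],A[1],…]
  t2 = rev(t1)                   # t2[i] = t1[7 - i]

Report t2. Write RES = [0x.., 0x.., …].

t0 = [0x82, 0x32, 0x0f, 0xf1, 0x8b, 0xc2, 0xc2, 0xf1]
t1 = [0x82, 0x82, 0x32, 0x23, 0x0f, 0xf1, 0xf1, 0x0f]
t2 = [0x0f, 0xf1, 0xf1, 0x0f, 0x23, 0x32, 0x82, 0x82]

RES = [0x0f, 0xf1, 0xf1, 0x0f, 0x23, 0x32, 0x82, 0x82]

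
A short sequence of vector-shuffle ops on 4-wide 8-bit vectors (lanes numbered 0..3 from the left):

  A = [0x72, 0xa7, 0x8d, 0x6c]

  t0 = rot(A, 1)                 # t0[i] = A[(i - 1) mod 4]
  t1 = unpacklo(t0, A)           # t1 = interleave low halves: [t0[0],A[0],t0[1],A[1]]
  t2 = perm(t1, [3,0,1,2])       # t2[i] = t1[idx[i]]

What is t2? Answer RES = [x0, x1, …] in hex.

  t0: 6c 72 a7 8d
  t1: 6c 72 72 a7
  t2: a7 6c 72 72

RES = [0xa7, 0x6c, 0x72, 0x72]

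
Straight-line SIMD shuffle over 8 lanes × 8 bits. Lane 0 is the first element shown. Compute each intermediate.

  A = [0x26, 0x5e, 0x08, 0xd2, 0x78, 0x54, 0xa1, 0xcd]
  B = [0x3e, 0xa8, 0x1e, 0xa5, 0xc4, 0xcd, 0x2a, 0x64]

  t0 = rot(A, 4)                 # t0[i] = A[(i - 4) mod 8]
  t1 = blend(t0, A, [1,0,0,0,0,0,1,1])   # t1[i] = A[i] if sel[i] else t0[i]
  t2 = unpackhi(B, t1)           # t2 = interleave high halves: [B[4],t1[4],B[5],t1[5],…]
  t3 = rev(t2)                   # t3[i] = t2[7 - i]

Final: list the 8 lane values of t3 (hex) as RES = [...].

RES = [ 0xcd  0x64  0xa1  0x2a  0x5e  0xcd  0x26  0xc4 ]

t0 = [0x78, 0x54, 0xa1, 0xcd, 0x26, 0x5e, 0x08, 0xd2]
t1 = [0x26, 0x54, 0xa1, 0xcd, 0x26, 0x5e, 0xa1, 0xcd]
t2 = [0xc4, 0x26, 0xcd, 0x5e, 0x2a, 0xa1, 0x64, 0xcd]
t3 = [0xcd, 0x64, 0xa1, 0x2a, 0x5e, 0xcd, 0x26, 0xc4]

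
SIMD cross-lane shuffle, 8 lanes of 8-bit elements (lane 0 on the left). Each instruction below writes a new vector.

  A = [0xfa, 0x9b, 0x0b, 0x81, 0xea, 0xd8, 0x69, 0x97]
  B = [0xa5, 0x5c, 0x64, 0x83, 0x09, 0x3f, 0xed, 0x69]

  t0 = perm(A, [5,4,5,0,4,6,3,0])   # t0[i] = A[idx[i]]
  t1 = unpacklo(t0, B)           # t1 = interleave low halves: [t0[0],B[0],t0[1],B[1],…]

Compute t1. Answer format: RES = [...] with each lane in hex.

  t0: d8 ea d8 fa ea 69 81 fa
  t1: d8 a5 ea 5c d8 64 fa 83

RES = [0xd8, 0xa5, 0xea, 0x5c, 0xd8, 0x64, 0xfa, 0x83]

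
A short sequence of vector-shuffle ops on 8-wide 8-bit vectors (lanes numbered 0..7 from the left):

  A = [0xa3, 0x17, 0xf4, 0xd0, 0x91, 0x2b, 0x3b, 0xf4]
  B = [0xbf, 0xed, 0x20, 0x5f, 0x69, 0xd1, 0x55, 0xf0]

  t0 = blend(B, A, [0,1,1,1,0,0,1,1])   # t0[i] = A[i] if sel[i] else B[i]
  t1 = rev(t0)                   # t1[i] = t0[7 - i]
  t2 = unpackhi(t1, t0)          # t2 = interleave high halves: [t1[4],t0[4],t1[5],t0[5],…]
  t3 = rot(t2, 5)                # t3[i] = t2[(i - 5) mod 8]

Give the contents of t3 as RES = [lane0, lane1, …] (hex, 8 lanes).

t0 = [0xbf, 0x17, 0xf4, 0xd0, 0x69, 0xd1, 0x3b, 0xf4]
t1 = [0xf4, 0x3b, 0xd1, 0x69, 0xd0, 0xf4, 0x17, 0xbf]
t2 = [0xd0, 0x69, 0xf4, 0xd1, 0x17, 0x3b, 0xbf, 0xf4]
t3 = [0xd1, 0x17, 0x3b, 0xbf, 0xf4, 0xd0, 0x69, 0xf4]

RES = [ 0xd1  0x17  0x3b  0xbf  0xf4  0xd0  0x69  0xf4 ]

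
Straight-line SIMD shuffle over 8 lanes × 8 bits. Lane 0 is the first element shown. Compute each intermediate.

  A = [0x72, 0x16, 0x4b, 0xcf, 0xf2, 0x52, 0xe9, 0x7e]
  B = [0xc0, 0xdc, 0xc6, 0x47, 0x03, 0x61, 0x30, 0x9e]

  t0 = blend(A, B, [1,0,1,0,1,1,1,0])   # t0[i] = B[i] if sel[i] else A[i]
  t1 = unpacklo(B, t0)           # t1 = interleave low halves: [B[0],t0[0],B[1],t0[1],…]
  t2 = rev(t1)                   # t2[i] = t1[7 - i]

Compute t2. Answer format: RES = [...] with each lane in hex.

RES = [0xcf, 0x47, 0xc6, 0xc6, 0x16, 0xdc, 0xc0, 0xc0]

→ t0 |c0|16|c6|cf|03|61|30|7e|
→ t1 |c0|c0|dc|16|c6|c6|47|cf|
→ t2 |cf|47|c6|c6|16|dc|c0|c0|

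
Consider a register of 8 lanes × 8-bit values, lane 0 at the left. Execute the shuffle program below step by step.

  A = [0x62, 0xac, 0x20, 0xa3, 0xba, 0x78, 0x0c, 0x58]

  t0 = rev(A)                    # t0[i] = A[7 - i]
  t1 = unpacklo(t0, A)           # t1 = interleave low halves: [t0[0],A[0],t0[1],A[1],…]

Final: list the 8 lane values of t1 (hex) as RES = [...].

  t0: 58 0c 78 ba a3 20 ac 62
  t1: 58 62 0c ac 78 20 ba a3

RES = [0x58, 0x62, 0x0c, 0xac, 0x78, 0x20, 0xba, 0xa3]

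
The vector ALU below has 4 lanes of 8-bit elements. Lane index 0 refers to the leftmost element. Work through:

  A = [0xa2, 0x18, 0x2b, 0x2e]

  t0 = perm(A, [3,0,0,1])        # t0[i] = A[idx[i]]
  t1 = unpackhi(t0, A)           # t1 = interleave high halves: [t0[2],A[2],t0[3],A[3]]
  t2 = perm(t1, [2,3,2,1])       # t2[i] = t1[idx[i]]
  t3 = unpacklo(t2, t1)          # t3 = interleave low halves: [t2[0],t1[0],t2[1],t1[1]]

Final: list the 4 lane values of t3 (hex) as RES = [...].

t0 = [0x2e, 0xa2, 0xa2, 0x18]
t1 = [0xa2, 0x2b, 0x18, 0x2e]
t2 = [0x18, 0x2e, 0x18, 0x2b]
t3 = [0x18, 0xa2, 0x2e, 0x2b]

RES = [0x18, 0xa2, 0x2e, 0x2b]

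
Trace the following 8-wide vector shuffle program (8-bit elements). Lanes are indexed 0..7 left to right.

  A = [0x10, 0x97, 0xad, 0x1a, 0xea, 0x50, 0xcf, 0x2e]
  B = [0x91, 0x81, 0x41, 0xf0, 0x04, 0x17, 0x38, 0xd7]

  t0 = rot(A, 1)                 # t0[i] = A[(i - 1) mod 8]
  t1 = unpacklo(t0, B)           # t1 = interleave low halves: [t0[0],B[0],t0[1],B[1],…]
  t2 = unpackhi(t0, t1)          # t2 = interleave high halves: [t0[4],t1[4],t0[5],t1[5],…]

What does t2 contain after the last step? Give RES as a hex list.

→ t0 |2e|10|97|ad|1a|ea|50|cf|
→ t1 |2e|91|10|81|97|41|ad|f0|
→ t2 |1a|97|ea|41|50|ad|cf|f0|

RES = [ 0x1a  0x97  0xea  0x41  0x50  0xad  0xcf  0xf0 ]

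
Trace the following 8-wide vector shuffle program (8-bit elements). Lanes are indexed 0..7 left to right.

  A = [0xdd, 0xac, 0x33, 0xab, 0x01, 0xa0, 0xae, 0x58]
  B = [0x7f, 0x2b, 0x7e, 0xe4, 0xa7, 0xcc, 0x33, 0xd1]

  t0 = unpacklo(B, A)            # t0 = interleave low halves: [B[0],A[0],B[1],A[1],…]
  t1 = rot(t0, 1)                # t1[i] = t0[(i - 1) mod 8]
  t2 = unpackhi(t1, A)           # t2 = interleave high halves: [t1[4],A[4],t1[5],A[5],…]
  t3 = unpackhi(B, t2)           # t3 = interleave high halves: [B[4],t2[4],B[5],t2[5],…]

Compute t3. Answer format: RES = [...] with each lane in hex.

  t0: 7f dd 2b ac 7e 33 e4 ab
  t1: ab 7f dd 2b ac 7e 33 e4
  t2: ac 01 7e a0 33 ae e4 58
  t3: a7 33 cc ae 33 e4 d1 58

RES = [0xa7, 0x33, 0xcc, 0xae, 0x33, 0xe4, 0xd1, 0x58]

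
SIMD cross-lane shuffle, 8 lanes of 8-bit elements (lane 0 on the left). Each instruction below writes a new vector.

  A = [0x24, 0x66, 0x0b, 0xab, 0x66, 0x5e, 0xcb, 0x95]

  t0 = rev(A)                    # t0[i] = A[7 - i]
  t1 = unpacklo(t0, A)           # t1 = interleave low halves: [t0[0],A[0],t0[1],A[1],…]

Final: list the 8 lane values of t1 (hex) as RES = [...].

RES = [0x95, 0x24, 0xcb, 0x66, 0x5e, 0x0b, 0x66, 0xab]

→ t0 |95|cb|5e|66|ab|0b|66|24|
→ t1 |95|24|cb|66|5e|0b|66|ab|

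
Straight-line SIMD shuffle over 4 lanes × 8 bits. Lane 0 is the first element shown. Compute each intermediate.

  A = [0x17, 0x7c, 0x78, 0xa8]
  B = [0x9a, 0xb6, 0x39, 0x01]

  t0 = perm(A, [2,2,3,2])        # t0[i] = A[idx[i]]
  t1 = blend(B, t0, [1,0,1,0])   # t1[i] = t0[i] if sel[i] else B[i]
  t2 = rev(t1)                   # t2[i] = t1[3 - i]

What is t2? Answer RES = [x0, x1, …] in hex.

  t0: 78 78 a8 78
  t1: 78 b6 a8 01
  t2: 01 a8 b6 78

RES = [ 0x01  0xa8  0xb6  0x78 ]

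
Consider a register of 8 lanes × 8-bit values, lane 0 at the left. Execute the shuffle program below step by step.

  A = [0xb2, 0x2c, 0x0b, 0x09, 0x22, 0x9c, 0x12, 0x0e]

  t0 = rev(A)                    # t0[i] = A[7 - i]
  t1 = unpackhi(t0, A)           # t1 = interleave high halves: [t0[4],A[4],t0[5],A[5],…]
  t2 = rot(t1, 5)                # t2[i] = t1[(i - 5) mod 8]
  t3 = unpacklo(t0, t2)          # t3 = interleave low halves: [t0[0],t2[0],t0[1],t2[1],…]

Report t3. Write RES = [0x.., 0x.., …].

→ t0 |0e|12|9c|22|09|0b|2c|b2|
→ t1 |09|22|0b|9c|2c|12|b2|0e|
→ t2 |9c|2c|12|b2|0e|09|22|0b|
→ t3 |0e|9c|12|2c|9c|12|22|b2|

RES = [ 0x0e  0x9c  0x12  0x2c  0x9c  0x12  0x22  0xb2 ]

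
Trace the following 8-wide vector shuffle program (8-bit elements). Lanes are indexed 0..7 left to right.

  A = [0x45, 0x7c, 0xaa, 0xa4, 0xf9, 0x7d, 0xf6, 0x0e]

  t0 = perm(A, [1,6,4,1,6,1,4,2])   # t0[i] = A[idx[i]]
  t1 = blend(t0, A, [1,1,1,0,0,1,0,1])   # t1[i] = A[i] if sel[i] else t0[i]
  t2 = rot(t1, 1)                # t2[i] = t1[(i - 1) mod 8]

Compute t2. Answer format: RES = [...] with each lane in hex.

RES = [ 0x0e  0x45  0x7c  0xaa  0x7c  0xf6  0x7d  0xf9 ]

  t0: 7c f6 f9 7c f6 7c f9 aa
  t1: 45 7c aa 7c f6 7d f9 0e
  t2: 0e 45 7c aa 7c f6 7d f9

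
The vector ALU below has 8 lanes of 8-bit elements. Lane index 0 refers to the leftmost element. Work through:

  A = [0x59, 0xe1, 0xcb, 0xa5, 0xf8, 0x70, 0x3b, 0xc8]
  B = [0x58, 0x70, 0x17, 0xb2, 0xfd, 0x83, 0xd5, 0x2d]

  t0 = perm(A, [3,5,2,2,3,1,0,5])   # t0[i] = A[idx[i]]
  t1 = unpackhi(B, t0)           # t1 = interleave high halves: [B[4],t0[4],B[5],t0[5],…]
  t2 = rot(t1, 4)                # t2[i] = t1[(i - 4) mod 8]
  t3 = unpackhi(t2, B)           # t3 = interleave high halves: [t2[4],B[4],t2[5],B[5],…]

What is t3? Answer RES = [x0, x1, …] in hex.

t0 = [0xa5, 0x70, 0xcb, 0xcb, 0xa5, 0xe1, 0x59, 0x70]
t1 = [0xfd, 0xa5, 0x83, 0xe1, 0xd5, 0x59, 0x2d, 0x70]
t2 = [0xd5, 0x59, 0x2d, 0x70, 0xfd, 0xa5, 0x83, 0xe1]
t3 = [0xfd, 0xfd, 0xa5, 0x83, 0x83, 0xd5, 0xe1, 0x2d]

RES = [0xfd, 0xfd, 0xa5, 0x83, 0x83, 0xd5, 0xe1, 0x2d]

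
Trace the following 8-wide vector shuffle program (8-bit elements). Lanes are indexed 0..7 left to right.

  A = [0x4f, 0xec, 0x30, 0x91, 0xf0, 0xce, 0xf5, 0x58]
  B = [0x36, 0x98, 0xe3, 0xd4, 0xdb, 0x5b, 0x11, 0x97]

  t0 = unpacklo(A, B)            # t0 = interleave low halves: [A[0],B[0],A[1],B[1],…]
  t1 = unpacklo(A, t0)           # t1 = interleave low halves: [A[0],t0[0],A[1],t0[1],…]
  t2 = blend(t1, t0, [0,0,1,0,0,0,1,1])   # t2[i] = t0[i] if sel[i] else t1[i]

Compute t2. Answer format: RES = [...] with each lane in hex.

RES = [ 0x4f  0x4f  0xec  0x36  0x30  0xec  0x91  0xd4 ]

  t0: 4f 36 ec 98 30 e3 91 d4
  t1: 4f 4f ec 36 30 ec 91 98
  t2: 4f 4f ec 36 30 ec 91 d4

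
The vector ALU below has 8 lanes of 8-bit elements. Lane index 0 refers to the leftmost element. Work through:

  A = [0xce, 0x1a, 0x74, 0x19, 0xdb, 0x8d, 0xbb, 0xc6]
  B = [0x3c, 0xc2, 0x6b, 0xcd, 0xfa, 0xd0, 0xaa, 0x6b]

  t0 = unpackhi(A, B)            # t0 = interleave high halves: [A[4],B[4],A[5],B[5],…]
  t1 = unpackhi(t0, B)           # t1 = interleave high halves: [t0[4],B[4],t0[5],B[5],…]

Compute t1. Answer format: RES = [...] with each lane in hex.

t0 = [0xdb, 0xfa, 0x8d, 0xd0, 0xbb, 0xaa, 0xc6, 0x6b]
t1 = [0xbb, 0xfa, 0xaa, 0xd0, 0xc6, 0xaa, 0x6b, 0x6b]

RES = [0xbb, 0xfa, 0xaa, 0xd0, 0xc6, 0xaa, 0x6b, 0x6b]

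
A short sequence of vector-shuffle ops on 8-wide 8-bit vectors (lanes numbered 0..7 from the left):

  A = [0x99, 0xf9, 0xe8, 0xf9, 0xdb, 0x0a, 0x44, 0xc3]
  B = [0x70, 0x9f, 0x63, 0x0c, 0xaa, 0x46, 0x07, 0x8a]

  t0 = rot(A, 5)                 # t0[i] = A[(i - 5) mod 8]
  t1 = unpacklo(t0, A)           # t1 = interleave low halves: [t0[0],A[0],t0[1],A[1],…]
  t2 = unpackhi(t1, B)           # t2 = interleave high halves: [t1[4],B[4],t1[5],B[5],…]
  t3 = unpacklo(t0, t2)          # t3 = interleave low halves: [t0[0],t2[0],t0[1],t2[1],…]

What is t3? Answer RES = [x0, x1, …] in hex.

RES = [0xf9, 0x0a, 0xdb, 0xaa, 0x0a, 0xe8, 0x44, 0x46]

→ t0 |f9|db|0a|44|c3|99|f9|e8|
→ t1 |f9|99|db|f9|0a|e8|44|f9|
→ t2 |0a|aa|e8|46|44|07|f9|8a|
→ t3 |f9|0a|db|aa|0a|e8|44|46|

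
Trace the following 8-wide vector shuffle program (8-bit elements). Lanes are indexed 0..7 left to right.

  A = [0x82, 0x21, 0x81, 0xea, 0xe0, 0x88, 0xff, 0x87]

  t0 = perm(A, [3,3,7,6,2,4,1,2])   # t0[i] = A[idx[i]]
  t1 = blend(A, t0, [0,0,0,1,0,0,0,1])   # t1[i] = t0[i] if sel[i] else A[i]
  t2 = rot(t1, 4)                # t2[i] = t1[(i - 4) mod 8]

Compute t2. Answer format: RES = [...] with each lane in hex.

RES = [0xe0, 0x88, 0xff, 0x81, 0x82, 0x21, 0x81, 0xff]

→ t0 |ea|ea|87|ff|81|e0|21|81|
→ t1 |82|21|81|ff|e0|88|ff|81|
→ t2 |e0|88|ff|81|82|21|81|ff|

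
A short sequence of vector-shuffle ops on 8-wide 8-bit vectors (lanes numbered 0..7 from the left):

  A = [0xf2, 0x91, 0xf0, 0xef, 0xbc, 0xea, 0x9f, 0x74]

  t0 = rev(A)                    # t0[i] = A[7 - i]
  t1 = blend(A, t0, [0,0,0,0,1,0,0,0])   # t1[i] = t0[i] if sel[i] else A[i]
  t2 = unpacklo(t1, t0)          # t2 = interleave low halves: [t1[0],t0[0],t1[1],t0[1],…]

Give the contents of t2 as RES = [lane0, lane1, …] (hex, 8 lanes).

→ t0 |74|9f|ea|bc|ef|f0|91|f2|
→ t1 |f2|91|f0|ef|ef|ea|9f|74|
→ t2 |f2|74|91|9f|f0|ea|ef|bc|

RES = [ 0xf2  0x74  0x91  0x9f  0xf0  0xea  0xef  0xbc ]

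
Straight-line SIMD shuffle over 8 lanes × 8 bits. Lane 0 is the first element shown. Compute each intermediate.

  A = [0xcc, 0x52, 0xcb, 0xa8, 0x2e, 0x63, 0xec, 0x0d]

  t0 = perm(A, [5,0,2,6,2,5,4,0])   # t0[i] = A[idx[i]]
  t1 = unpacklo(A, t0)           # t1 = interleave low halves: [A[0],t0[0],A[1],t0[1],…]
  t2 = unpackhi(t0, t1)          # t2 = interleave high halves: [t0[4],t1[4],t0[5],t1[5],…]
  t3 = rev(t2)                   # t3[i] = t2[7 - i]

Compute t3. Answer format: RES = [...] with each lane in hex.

t0 = [0x63, 0xcc, 0xcb, 0xec, 0xcb, 0x63, 0x2e, 0xcc]
t1 = [0xcc, 0x63, 0x52, 0xcc, 0xcb, 0xcb, 0xa8, 0xec]
t2 = [0xcb, 0xcb, 0x63, 0xcb, 0x2e, 0xa8, 0xcc, 0xec]
t3 = [0xec, 0xcc, 0xa8, 0x2e, 0xcb, 0x63, 0xcb, 0xcb]

RES = [0xec, 0xcc, 0xa8, 0x2e, 0xcb, 0x63, 0xcb, 0xcb]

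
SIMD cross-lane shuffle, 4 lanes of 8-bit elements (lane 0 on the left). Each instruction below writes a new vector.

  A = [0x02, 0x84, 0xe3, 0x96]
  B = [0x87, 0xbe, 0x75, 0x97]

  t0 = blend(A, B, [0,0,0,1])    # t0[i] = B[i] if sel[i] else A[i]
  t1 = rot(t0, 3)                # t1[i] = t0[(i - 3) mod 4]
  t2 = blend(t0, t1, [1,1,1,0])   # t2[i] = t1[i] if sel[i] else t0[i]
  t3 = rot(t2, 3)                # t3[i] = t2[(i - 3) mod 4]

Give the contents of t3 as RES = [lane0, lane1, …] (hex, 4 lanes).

  t0: 02 84 e3 97
  t1: 84 e3 97 02
  t2: 84 e3 97 97
  t3: e3 97 97 84

RES = [0xe3, 0x97, 0x97, 0x84]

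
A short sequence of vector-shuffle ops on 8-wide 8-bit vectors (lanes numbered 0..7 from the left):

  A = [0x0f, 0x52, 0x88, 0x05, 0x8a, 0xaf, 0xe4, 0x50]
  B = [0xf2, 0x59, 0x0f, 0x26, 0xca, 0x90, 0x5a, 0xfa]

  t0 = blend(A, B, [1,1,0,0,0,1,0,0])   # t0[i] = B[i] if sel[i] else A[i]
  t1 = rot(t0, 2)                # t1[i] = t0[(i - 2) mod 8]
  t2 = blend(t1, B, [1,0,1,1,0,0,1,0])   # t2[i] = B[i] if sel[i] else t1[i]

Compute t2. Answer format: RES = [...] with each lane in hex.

RES = [ 0xf2  0x50  0x0f  0x26  0x88  0x05  0x5a  0x90 ]

→ t0 |f2|59|88|05|8a|90|e4|50|
→ t1 |e4|50|f2|59|88|05|8a|90|
→ t2 |f2|50|0f|26|88|05|5a|90|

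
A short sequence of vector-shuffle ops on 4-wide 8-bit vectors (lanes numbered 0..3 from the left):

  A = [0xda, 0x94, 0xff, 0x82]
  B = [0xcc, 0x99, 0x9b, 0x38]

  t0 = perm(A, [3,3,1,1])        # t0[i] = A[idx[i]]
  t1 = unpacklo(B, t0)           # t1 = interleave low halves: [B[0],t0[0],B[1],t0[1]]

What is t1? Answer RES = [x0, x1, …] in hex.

  t0: 82 82 94 94
  t1: cc 82 99 82

RES = [ 0xcc  0x82  0x99  0x82 ]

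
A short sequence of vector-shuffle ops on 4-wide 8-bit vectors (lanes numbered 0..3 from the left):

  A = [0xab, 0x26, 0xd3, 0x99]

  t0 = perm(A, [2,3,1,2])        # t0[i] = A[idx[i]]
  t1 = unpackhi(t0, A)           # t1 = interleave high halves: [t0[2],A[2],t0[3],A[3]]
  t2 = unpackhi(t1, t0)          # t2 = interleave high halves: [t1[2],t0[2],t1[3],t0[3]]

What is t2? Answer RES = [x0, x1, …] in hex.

RES = [0xd3, 0x26, 0x99, 0xd3]

t0 = [0xd3, 0x99, 0x26, 0xd3]
t1 = [0x26, 0xd3, 0xd3, 0x99]
t2 = [0xd3, 0x26, 0x99, 0xd3]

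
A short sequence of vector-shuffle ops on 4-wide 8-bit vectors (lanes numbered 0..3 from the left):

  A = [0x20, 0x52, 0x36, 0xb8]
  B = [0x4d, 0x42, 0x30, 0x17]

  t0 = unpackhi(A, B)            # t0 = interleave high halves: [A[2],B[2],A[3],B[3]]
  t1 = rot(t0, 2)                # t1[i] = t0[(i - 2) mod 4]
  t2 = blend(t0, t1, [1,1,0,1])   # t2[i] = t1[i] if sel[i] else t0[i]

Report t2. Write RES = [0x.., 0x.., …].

RES = [0xb8, 0x17, 0xb8, 0x30]

  t0: 36 30 b8 17
  t1: b8 17 36 30
  t2: b8 17 b8 30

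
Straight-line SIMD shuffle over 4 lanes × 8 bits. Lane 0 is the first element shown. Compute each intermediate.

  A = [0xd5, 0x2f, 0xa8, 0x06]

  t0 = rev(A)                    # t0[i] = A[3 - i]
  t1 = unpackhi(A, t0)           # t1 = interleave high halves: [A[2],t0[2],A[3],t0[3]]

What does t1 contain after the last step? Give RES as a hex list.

RES = [0xa8, 0x2f, 0x06, 0xd5]

  t0: 06 a8 2f d5
  t1: a8 2f 06 d5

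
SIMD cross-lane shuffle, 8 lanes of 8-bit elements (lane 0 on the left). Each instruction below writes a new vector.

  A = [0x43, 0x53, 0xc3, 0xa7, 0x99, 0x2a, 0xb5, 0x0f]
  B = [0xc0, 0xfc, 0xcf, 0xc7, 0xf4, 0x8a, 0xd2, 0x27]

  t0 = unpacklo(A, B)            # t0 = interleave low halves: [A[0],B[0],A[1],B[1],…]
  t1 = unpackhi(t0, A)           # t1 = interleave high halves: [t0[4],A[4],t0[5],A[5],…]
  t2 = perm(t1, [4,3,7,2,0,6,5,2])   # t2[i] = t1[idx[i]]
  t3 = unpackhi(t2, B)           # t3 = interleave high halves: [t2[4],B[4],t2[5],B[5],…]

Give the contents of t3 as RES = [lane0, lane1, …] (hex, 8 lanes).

  t0: 43 c0 53 fc c3 cf a7 c7
  t1: c3 99 cf 2a a7 b5 c7 0f
  t2: a7 2a 0f cf c3 c7 b5 cf
  t3: c3 f4 c7 8a b5 d2 cf 27

RES = [ 0xc3  0xf4  0xc7  0x8a  0xb5  0xd2  0xcf  0x27 ]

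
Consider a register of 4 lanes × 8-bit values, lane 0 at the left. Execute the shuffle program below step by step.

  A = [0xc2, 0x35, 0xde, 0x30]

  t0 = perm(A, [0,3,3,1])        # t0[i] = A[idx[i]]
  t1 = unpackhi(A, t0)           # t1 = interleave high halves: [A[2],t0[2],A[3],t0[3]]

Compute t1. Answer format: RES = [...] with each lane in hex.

t0 = [0xc2, 0x30, 0x30, 0x35]
t1 = [0xde, 0x30, 0x30, 0x35]

RES = [0xde, 0x30, 0x30, 0x35]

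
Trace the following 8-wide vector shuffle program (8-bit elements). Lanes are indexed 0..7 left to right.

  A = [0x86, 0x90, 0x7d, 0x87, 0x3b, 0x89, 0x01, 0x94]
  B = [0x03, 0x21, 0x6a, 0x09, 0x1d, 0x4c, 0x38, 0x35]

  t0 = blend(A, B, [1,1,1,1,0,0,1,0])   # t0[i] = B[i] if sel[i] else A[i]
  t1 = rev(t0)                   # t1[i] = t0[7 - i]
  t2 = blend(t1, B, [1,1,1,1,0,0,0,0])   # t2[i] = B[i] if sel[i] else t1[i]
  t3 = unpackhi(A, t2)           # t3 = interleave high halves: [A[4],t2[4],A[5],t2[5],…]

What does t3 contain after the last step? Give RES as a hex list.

→ t0 |03|21|6a|09|3b|89|38|94|
→ t1 |94|38|89|3b|09|6a|21|03|
→ t2 |03|21|6a|09|09|6a|21|03|
→ t3 |3b|09|89|6a|01|21|94|03|

RES = [0x3b, 0x09, 0x89, 0x6a, 0x01, 0x21, 0x94, 0x03]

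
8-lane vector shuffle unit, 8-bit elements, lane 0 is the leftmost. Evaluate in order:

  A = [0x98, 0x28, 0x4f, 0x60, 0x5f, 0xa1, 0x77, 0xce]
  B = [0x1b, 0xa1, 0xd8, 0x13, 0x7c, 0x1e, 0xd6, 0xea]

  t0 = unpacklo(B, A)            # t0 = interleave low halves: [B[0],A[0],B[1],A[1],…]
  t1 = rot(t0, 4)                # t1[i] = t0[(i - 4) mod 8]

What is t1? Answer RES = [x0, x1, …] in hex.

RES = [0xd8, 0x4f, 0x13, 0x60, 0x1b, 0x98, 0xa1, 0x28]

  t0: 1b 98 a1 28 d8 4f 13 60
  t1: d8 4f 13 60 1b 98 a1 28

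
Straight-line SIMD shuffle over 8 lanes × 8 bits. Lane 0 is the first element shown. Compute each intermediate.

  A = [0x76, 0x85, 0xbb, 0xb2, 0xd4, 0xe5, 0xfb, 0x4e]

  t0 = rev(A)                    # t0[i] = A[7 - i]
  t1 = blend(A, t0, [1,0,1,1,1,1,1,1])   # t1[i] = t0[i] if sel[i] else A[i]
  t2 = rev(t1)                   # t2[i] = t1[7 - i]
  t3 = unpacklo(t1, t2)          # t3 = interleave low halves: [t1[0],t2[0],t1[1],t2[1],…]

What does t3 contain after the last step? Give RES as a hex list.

RES = [0x4e, 0x76, 0x85, 0x85, 0xe5, 0xbb, 0xd4, 0xb2]

t0 = [0x4e, 0xfb, 0xe5, 0xd4, 0xb2, 0xbb, 0x85, 0x76]
t1 = [0x4e, 0x85, 0xe5, 0xd4, 0xb2, 0xbb, 0x85, 0x76]
t2 = [0x76, 0x85, 0xbb, 0xb2, 0xd4, 0xe5, 0x85, 0x4e]
t3 = [0x4e, 0x76, 0x85, 0x85, 0xe5, 0xbb, 0xd4, 0xb2]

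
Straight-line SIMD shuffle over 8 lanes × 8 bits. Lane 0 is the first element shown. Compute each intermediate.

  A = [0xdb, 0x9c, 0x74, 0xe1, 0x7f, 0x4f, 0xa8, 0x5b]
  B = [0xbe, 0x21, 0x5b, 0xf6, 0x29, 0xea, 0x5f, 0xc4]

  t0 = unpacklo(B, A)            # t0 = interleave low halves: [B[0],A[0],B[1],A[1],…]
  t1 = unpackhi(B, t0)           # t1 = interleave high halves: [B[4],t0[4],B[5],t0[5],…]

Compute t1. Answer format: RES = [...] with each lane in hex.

RES = [0x29, 0x5b, 0xea, 0x74, 0x5f, 0xf6, 0xc4, 0xe1]

t0 = [0xbe, 0xdb, 0x21, 0x9c, 0x5b, 0x74, 0xf6, 0xe1]
t1 = [0x29, 0x5b, 0xea, 0x74, 0x5f, 0xf6, 0xc4, 0xe1]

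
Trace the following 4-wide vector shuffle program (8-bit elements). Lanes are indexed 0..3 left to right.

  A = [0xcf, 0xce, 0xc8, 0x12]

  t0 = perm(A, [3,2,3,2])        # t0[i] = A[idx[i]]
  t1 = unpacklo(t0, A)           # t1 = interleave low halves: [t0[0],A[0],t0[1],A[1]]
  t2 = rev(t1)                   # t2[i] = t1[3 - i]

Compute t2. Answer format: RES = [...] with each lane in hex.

t0 = [0x12, 0xc8, 0x12, 0xc8]
t1 = [0x12, 0xcf, 0xc8, 0xce]
t2 = [0xce, 0xc8, 0xcf, 0x12]

RES = [ 0xce  0xc8  0xcf  0x12 ]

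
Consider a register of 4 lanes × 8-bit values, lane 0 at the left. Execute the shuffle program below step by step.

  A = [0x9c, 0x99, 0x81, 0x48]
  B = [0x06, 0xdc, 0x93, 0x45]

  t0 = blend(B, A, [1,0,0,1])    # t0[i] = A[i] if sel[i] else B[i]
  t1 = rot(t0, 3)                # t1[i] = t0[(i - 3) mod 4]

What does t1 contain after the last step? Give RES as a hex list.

t0 = [0x9c, 0xdc, 0x93, 0x48]
t1 = [0xdc, 0x93, 0x48, 0x9c]

RES = [ 0xdc  0x93  0x48  0x9c ]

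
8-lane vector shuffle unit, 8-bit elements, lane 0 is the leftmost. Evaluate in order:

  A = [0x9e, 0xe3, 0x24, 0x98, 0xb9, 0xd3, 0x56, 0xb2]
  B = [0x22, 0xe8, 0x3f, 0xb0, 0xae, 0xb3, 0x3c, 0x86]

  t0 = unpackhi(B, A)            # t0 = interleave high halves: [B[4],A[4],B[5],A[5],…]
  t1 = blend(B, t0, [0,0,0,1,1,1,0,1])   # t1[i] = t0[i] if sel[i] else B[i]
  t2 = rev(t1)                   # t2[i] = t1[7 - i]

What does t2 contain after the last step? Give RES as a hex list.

→ t0 |ae|b9|b3|d3|3c|56|86|b2|
→ t1 |22|e8|3f|d3|3c|56|3c|b2|
→ t2 |b2|3c|56|3c|d3|3f|e8|22|

RES = [0xb2, 0x3c, 0x56, 0x3c, 0xd3, 0x3f, 0xe8, 0x22]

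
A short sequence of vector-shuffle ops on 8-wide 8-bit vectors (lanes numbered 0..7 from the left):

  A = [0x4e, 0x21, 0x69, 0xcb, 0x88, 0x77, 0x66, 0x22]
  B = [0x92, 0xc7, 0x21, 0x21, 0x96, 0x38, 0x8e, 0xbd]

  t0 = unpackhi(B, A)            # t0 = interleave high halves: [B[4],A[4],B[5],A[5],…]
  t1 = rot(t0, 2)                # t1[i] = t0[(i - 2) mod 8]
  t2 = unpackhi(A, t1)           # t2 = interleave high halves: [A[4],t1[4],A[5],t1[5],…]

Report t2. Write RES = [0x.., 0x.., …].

RES = [0x88, 0x38, 0x77, 0x77, 0x66, 0x8e, 0x22, 0x66]

→ t0 |96|88|38|77|8e|66|bd|22|
→ t1 |bd|22|96|88|38|77|8e|66|
→ t2 |88|38|77|77|66|8e|22|66|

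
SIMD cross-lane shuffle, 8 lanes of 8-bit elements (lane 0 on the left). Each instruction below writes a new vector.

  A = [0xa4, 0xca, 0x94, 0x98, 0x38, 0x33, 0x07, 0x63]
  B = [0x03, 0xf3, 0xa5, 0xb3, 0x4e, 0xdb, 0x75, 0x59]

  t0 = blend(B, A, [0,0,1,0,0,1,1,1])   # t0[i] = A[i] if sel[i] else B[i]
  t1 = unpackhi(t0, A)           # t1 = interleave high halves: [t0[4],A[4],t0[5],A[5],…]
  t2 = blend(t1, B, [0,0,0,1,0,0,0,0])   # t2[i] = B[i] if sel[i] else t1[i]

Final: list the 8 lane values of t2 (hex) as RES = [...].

RES = [ 0x4e  0x38  0x33  0xb3  0x07  0x07  0x63  0x63 ]

t0 = [0x03, 0xf3, 0x94, 0xb3, 0x4e, 0x33, 0x07, 0x63]
t1 = [0x4e, 0x38, 0x33, 0x33, 0x07, 0x07, 0x63, 0x63]
t2 = [0x4e, 0x38, 0x33, 0xb3, 0x07, 0x07, 0x63, 0x63]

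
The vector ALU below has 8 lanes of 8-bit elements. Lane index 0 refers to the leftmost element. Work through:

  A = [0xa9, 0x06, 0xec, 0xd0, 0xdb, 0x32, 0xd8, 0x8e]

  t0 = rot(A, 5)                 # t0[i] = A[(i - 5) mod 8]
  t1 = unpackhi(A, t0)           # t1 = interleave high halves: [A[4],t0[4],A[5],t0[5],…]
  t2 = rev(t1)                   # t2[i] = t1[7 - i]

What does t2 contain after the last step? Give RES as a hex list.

t0 = [0xd0, 0xdb, 0x32, 0xd8, 0x8e, 0xa9, 0x06, 0xec]
t1 = [0xdb, 0x8e, 0x32, 0xa9, 0xd8, 0x06, 0x8e, 0xec]
t2 = [0xec, 0x8e, 0x06, 0xd8, 0xa9, 0x32, 0x8e, 0xdb]

RES = [0xec, 0x8e, 0x06, 0xd8, 0xa9, 0x32, 0x8e, 0xdb]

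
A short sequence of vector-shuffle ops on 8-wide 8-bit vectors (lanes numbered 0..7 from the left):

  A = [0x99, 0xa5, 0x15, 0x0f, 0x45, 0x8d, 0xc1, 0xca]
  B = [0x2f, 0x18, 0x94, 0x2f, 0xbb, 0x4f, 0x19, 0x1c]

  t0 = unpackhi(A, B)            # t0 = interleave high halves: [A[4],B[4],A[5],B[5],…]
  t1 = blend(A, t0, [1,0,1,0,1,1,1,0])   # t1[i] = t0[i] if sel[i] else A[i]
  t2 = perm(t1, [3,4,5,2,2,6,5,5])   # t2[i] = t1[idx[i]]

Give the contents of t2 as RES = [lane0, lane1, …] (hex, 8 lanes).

→ t0 |45|bb|8d|4f|c1|19|ca|1c|
→ t1 |45|a5|8d|0f|c1|19|ca|ca|
→ t2 |0f|c1|19|8d|8d|ca|19|19|

RES = [ 0x0f  0xc1  0x19  0x8d  0x8d  0xca  0x19  0x19 ]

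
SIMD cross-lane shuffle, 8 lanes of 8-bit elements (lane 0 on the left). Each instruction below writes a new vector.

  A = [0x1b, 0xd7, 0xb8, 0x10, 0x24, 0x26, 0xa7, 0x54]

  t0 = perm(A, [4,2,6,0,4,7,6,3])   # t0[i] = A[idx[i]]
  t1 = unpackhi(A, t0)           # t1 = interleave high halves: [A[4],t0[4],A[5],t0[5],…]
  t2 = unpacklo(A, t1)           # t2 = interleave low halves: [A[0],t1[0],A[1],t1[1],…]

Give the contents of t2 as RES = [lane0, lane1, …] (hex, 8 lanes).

  t0: 24 b8 a7 1b 24 54 a7 10
  t1: 24 24 26 54 a7 a7 54 10
  t2: 1b 24 d7 24 b8 26 10 54

RES = [0x1b, 0x24, 0xd7, 0x24, 0xb8, 0x26, 0x10, 0x54]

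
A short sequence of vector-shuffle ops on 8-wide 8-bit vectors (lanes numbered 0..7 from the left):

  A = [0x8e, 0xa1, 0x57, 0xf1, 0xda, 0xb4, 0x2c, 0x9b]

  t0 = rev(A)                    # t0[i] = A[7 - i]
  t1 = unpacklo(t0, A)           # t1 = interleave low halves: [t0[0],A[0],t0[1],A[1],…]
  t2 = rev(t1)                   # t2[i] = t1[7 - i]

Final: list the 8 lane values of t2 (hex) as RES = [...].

RES = [ 0xf1  0xda  0x57  0xb4  0xa1  0x2c  0x8e  0x9b ]

t0 = [0x9b, 0x2c, 0xb4, 0xda, 0xf1, 0x57, 0xa1, 0x8e]
t1 = [0x9b, 0x8e, 0x2c, 0xa1, 0xb4, 0x57, 0xda, 0xf1]
t2 = [0xf1, 0xda, 0x57, 0xb4, 0xa1, 0x2c, 0x8e, 0x9b]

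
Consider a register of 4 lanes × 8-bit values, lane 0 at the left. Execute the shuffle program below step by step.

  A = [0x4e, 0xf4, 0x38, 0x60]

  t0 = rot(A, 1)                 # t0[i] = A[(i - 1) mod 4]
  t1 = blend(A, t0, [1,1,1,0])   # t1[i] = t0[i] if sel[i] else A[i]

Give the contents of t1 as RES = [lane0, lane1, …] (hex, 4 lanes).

→ t0 |60|4e|f4|38|
→ t1 |60|4e|f4|60|

RES = [0x60, 0x4e, 0xf4, 0x60]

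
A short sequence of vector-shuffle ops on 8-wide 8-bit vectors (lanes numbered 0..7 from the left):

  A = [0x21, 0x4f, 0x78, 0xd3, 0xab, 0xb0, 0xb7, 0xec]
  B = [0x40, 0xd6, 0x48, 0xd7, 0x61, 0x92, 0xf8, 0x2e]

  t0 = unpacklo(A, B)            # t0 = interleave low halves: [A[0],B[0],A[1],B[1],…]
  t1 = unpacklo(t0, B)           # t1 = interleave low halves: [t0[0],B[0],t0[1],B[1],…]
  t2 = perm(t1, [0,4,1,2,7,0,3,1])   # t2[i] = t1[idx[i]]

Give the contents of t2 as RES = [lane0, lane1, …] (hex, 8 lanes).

RES = [0x21, 0x4f, 0x40, 0x40, 0xd7, 0x21, 0xd6, 0x40]

→ t0 |21|40|4f|d6|78|48|d3|d7|
→ t1 |21|40|40|d6|4f|48|d6|d7|
→ t2 |21|4f|40|40|d7|21|d6|40|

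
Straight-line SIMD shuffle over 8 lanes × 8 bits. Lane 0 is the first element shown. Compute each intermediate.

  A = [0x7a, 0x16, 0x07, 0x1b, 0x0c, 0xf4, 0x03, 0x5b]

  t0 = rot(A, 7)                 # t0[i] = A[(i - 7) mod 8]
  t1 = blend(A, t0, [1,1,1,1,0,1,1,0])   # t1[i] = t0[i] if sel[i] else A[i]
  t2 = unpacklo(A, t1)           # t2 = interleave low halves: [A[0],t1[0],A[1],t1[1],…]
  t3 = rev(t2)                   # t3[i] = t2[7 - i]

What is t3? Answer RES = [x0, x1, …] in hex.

RES = [0x0c, 0x1b, 0x1b, 0x07, 0x07, 0x16, 0x16, 0x7a]

t0 = [0x16, 0x07, 0x1b, 0x0c, 0xf4, 0x03, 0x5b, 0x7a]
t1 = [0x16, 0x07, 0x1b, 0x0c, 0x0c, 0x03, 0x5b, 0x5b]
t2 = [0x7a, 0x16, 0x16, 0x07, 0x07, 0x1b, 0x1b, 0x0c]
t3 = [0x0c, 0x1b, 0x1b, 0x07, 0x07, 0x16, 0x16, 0x7a]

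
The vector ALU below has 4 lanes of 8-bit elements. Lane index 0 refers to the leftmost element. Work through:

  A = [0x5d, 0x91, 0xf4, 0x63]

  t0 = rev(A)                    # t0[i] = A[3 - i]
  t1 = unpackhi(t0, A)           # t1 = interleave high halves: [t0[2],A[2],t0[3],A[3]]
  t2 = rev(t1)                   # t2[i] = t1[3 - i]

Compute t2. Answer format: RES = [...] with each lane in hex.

RES = [0x63, 0x5d, 0xf4, 0x91]

→ t0 |63|f4|91|5d|
→ t1 |91|f4|5d|63|
→ t2 |63|5d|f4|91|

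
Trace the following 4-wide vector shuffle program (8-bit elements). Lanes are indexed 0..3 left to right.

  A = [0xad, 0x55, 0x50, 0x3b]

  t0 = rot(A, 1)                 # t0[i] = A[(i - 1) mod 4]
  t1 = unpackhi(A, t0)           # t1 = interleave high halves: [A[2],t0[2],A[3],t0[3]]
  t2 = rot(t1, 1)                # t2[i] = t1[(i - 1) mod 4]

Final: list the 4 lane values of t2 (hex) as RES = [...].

  t0: 3b ad 55 50
  t1: 50 55 3b 50
  t2: 50 50 55 3b

RES = [ 0x50  0x50  0x55  0x3b ]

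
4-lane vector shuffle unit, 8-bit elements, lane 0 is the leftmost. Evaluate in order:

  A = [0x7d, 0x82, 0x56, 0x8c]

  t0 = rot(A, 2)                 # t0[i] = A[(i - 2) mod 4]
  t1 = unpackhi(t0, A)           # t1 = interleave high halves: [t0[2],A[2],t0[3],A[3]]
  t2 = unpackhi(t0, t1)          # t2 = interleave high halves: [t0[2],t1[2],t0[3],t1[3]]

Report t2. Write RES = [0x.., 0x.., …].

RES = [ 0x7d  0x82  0x82  0x8c ]

t0 = [0x56, 0x8c, 0x7d, 0x82]
t1 = [0x7d, 0x56, 0x82, 0x8c]
t2 = [0x7d, 0x82, 0x82, 0x8c]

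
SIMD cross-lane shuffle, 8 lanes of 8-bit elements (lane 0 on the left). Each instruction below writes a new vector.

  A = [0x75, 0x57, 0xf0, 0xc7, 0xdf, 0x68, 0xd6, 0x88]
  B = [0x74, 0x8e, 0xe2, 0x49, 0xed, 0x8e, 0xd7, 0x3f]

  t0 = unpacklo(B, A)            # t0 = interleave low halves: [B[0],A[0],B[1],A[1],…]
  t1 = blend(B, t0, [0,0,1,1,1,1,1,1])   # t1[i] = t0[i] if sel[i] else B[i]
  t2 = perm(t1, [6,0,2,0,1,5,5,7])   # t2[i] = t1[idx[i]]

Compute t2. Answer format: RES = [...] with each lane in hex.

RES = [ 0x49  0x74  0x8e  0x74  0x8e  0xf0  0xf0  0xc7 ]

→ t0 |74|75|8e|57|e2|f0|49|c7|
→ t1 |74|8e|8e|57|e2|f0|49|c7|
→ t2 |49|74|8e|74|8e|f0|f0|c7|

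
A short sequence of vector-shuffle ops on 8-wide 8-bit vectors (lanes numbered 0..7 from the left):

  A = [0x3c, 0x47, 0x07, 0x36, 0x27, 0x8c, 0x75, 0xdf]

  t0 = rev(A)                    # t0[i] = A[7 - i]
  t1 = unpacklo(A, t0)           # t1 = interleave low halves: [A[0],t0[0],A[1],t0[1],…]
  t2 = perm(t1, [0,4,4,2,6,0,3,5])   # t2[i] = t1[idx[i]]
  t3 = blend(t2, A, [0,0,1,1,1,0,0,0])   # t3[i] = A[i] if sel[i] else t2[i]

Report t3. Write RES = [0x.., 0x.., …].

t0 = [0xdf, 0x75, 0x8c, 0x27, 0x36, 0x07, 0x47, 0x3c]
t1 = [0x3c, 0xdf, 0x47, 0x75, 0x07, 0x8c, 0x36, 0x27]
t2 = [0x3c, 0x07, 0x07, 0x47, 0x36, 0x3c, 0x75, 0x8c]
t3 = [0x3c, 0x07, 0x07, 0x36, 0x27, 0x3c, 0x75, 0x8c]

RES = [0x3c, 0x07, 0x07, 0x36, 0x27, 0x3c, 0x75, 0x8c]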